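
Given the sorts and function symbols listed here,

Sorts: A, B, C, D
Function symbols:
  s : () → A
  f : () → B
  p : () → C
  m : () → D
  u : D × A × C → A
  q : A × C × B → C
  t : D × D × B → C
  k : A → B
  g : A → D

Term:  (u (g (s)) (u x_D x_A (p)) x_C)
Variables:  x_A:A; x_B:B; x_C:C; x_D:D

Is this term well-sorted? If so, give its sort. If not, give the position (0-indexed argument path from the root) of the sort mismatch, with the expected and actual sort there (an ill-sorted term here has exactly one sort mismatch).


well-sorted; sort = A

    (s) : A
  (g (s)) : D
    x_D : D
    x_A : A
    (p) : C
  (u x_D x_A (p)) : A
  x_C : C
(u (g (s)) (u x_D x_A (p)) x_C) : A


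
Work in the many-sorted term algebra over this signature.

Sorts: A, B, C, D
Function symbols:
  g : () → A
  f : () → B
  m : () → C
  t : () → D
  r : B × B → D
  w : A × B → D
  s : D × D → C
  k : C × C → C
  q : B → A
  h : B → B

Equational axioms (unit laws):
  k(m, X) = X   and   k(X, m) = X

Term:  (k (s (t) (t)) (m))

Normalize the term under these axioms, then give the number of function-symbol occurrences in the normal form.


size = 3

1. (k (s (t) (t)) (m))  →  (s (t) (t))
normal form: (s (t) (t))


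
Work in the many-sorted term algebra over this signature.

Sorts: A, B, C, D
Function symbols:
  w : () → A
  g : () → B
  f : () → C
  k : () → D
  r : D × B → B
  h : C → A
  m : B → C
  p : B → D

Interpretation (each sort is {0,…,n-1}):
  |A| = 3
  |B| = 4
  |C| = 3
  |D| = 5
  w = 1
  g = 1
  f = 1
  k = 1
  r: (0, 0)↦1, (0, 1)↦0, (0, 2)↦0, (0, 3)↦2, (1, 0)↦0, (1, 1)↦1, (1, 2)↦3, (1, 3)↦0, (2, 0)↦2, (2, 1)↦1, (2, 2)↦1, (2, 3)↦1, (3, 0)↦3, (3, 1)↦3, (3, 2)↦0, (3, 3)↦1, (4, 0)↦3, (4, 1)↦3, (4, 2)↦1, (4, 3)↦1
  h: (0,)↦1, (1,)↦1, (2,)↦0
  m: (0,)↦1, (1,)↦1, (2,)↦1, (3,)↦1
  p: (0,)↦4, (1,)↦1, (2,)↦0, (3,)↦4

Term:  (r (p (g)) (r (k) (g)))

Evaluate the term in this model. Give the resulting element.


value = 1

  g = 1
  (p (g)) = p(1,) = 1
  k = 1
  g = 1
  (r (k) (g)) = r(1, 1) = 1
  (r (p (g)) (r (k) (g))) = r(1, 1) = 1


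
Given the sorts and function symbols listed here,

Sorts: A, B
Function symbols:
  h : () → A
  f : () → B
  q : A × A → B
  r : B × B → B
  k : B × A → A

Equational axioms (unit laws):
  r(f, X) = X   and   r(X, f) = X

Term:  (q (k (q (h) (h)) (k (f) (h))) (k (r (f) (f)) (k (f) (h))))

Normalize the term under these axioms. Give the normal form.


1. (q (k (q (h) (h)) (k (f) (h))) (k (r (f) (f)) (k (f) (h))))  →  (q (k (q (h) (h)) (k (f) (h))) (k (f) (k (f) (h))))

normal form = (q (k (q (h) (h)) (k (f) (h))) (k (f) (k (f) (h))))


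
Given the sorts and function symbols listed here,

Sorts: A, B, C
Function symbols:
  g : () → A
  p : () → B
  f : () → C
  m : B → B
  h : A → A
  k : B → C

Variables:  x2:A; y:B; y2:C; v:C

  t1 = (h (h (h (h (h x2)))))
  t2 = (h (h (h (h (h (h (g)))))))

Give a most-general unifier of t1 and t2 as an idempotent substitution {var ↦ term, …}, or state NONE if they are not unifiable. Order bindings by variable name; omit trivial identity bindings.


{x2 ↦ (h (g))}


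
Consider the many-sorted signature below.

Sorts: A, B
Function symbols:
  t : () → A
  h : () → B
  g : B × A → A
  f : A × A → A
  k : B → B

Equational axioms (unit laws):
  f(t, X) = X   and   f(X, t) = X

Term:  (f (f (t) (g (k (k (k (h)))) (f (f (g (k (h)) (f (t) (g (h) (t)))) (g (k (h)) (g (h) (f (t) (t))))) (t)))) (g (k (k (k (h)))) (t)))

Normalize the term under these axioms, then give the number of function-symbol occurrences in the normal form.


size = 25

1. (f (f (t) (g (k (k (k (h)))) (f (f (g (k (h)) (f (t) (g (h) (t)))) (g (k (h)) (g (h) (f (t) (t))))) (t)))) (g (k (k (k (h)))) (t)))  →  (f (g (k (k (k (h)))) (f (f (g (k (h)) (f (t) (g (h) (t)))) (g (k (h)) (g (h) (f (t) (t))))) (t))) (g (k (k (k (h)))) (t)))
2. (f (g (k (k (k (h)))) (f (f (g (k (h)) (f (t) (g (h) (t)))) (g (k (h)) (g (h) (f (t) (t))))) (t))) (g (k (k (k (h)))) (t)))  →  (f (g (k (k (k (h)))) (f (g (k (h)) (f (t) (g (h) (t)))) (g (k (h)) (g (h) (f (t) (t)))))) (g (k (k (k (h)))) (t)))
3. (f (g (k (k (k (h)))) (f (g (k (h)) (f (t) (g (h) (t)))) (g (k (h)) (g (h) (f (t) (t)))))) (g (k (k (k (h)))) (t)))  →  (f (g (k (k (k (h)))) (f (g (k (h)) (g (h) (t))) (g (k (h)) (g (h) (f (t) (t)))))) (g (k (k (k (h)))) (t)))
4. (f (g (k (k (k (h)))) (f (g (k (h)) (g (h) (t))) (g (k (h)) (g (h) (f (t) (t)))))) (g (k (k (k (h)))) (t)))  →  (f (g (k (k (k (h)))) (f (g (k (h)) (g (h) (t))) (g (k (h)) (g (h) (t))))) (g (k (k (k (h)))) (t)))
normal form: (f (g (k (k (k (h)))) (f (g (k (h)) (g (h) (t))) (g (k (h)) (g (h) (t))))) (g (k (k (k (h)))) (t)))


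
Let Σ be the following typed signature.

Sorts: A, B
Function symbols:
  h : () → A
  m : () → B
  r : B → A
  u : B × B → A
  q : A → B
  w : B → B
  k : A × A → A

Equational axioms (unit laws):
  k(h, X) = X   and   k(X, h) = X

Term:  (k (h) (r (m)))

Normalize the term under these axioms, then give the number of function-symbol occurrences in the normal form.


size = 2

1. (k (h) (r (m)))  →  (r (m))
normal form: (r (m))


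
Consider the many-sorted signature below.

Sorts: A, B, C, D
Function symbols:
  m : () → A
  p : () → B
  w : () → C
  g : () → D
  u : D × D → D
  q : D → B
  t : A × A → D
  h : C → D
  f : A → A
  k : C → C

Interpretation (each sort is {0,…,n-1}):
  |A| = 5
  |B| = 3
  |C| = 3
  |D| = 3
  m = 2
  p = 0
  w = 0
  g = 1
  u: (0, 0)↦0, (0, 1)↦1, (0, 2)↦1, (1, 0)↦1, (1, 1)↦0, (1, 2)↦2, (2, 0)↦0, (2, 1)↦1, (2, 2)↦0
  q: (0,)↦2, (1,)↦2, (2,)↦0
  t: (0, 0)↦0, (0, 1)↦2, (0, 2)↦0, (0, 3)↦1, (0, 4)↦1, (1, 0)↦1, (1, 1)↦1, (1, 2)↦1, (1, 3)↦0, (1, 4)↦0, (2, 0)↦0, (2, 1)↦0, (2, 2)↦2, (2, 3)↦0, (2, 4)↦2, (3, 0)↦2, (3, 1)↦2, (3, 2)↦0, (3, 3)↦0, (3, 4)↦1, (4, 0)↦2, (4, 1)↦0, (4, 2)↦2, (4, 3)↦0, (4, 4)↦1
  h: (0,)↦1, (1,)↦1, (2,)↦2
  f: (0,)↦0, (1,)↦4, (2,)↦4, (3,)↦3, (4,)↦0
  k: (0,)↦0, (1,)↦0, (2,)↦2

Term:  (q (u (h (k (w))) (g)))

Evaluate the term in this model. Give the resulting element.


value = 2

  w = 0
  (k (w)) = k(0,) = 0
  (h (k (w))) = h(0,) = 1
  g = 1
  (u (h (k (w))) (g)) = u(1, 1) = 0
  (q (u (h (k (w))) (g))) = q(0,) = 2


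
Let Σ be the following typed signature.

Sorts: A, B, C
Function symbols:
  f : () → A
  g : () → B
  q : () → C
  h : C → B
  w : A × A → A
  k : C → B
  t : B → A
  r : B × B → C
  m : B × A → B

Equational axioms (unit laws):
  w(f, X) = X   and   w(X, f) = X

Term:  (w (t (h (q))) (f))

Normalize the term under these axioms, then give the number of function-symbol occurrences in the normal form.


size = 3

1. (w (t (h (q))) (f))  →  (t (h (q)))
normal form: (t (h (q)))


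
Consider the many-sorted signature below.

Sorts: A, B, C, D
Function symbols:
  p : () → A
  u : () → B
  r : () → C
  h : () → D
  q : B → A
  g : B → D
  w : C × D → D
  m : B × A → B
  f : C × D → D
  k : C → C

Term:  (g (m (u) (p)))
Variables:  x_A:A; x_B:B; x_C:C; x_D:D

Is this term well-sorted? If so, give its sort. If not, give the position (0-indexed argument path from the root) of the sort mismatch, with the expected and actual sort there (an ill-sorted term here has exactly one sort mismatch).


well-sorted; sort = D

    (u) : B
    (p) : A
  (m (u) (p)) : B
(g (m (u) (p))) : D


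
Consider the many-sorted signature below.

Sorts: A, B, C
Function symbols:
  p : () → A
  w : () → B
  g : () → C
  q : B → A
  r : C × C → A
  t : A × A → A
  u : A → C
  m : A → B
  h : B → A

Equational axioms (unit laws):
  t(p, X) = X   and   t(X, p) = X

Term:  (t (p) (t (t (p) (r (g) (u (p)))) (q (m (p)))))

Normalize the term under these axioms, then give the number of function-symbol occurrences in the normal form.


1. (t (p) (t (t (p) (r (g) (u (p)))) (q (m (p)))))  →  (t (t (p) (r (g) (u (p)))) (q (m (p))))
2. (t (t (p) (r (g) (u (p)))) (q (m (p))))  →  (t (r (g) (u (p))) (q (m (p))))
normal form: (t (r (g) (u (p))) (q (m (p))))

size = 8


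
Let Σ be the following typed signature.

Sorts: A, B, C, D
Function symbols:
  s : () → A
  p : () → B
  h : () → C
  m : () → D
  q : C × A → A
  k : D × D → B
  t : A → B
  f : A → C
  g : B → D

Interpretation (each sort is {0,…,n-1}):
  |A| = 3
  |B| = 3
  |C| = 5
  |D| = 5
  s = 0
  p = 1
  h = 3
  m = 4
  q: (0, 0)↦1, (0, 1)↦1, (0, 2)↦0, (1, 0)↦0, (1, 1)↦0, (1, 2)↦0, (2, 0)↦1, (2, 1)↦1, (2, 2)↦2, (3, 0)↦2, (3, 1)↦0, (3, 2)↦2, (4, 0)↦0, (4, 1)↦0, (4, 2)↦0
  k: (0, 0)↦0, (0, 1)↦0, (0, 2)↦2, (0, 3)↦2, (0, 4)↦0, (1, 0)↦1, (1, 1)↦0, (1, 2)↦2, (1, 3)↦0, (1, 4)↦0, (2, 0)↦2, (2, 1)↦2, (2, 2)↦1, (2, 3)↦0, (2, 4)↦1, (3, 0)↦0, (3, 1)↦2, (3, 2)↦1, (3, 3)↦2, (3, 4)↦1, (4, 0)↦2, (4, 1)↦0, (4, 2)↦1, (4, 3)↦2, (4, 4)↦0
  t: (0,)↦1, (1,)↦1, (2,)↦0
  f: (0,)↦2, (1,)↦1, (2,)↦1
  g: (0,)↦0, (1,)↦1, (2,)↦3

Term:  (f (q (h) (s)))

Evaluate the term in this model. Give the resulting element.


  h = 3
  s = 0
  (q (h) (s)) = q(3, 0) = 2
  (f (q (h) (s))) = f(2,) = 1

value = 1


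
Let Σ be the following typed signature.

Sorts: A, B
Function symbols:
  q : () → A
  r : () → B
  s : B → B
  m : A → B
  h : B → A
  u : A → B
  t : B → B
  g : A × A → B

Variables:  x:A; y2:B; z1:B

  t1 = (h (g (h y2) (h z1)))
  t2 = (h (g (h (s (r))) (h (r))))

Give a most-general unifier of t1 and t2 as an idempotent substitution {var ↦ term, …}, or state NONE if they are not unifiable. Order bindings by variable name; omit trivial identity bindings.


{y2 ↦ (s (r)), z1 ↦ (r)}


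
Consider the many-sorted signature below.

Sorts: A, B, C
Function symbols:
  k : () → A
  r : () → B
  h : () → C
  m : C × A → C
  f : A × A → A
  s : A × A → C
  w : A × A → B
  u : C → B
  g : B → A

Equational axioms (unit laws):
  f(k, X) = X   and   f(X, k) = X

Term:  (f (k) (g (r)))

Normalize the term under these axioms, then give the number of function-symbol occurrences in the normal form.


1. (f (k) (g (r)))  →  (g (r))
normal form: (g (r))

size = 2


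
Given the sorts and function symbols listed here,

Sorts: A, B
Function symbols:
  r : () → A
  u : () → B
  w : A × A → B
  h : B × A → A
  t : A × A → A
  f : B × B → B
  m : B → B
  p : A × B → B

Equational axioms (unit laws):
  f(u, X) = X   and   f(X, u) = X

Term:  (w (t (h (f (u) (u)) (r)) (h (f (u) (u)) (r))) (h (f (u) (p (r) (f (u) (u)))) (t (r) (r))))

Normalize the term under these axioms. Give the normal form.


normal form = (w (t (h (u) (r)) (h (u) (r))) (h (p (r) (u)) (t (r) (r))))

1. (w (t (h (f (u) (u)) (r)) (h (f (u) (u)) (r))) (h (f (u) (p (r) (f (u) (u)))) (t (r) (r))))  →  (w (t (h (u) (r)) (h (f (u) (u)) (r))) (h (f (u) (p (r) (f (u) (u)))) (t (r) (r))))
2. (w (t (h (u) (r)) (h (f (u) (u)) (r))) (h (f (u) (p (r) (f (u) (u)))) (t (r) (r))))  →  (w (t (h (u) (r)) (h (u) (r))) (h (f (u) (p (r) (f (u) (u)))) (t (r) (r))))
3. (w (t (h (u) (r)) (h (u) (r))) (h (f (u) (p (r) (f (u) (u)))) (t (r) (r))))  →  (w (t (h (u) (r)) (h (u) (r))) (h (p (r) (f (u) (u))) (t (r) (r))))
4. (w (t (h (u) (r)) (h (u) (r))) (h (p (r) (f (u) (u))) (t (r) (r))))  →  (w (t (h (u) (r)) (h (u) (r))) (h (p (r) (u)) (t (r) (r))))


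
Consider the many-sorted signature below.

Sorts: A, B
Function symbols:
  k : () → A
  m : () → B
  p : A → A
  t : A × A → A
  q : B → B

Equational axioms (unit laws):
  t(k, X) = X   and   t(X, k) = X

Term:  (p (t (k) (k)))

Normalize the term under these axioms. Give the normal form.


1. (p (t (k) (k)))  →  (p (k))

normal form = (p (k))


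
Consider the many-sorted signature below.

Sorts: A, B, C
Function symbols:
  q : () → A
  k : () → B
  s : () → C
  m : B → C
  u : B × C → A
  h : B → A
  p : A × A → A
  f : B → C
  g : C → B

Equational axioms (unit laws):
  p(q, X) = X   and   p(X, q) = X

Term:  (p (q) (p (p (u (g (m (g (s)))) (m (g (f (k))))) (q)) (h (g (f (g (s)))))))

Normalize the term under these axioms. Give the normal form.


normal form = (p (u (g (m (g (s)))) (m (g (f (k))))) (h (g (f (g (s))))))

1. (p (q) (p (p (u (g (m (g (s)))) (m (g (f (k))))) (q)) (h (g (f (g (s)))))))  →  (p (p (u (g (m (g (s)))) (m (g (f (k))))) (q)) (h (g (f (g (s))))))
2. (p (p (u (g (m (g (s)))) (m (g (f (k))))) (q)) (h (g (f (g (s))))))  →  (p (u (g (m (g (s)))) (m (g (f (k))))) (h (g (f (g (s))))))


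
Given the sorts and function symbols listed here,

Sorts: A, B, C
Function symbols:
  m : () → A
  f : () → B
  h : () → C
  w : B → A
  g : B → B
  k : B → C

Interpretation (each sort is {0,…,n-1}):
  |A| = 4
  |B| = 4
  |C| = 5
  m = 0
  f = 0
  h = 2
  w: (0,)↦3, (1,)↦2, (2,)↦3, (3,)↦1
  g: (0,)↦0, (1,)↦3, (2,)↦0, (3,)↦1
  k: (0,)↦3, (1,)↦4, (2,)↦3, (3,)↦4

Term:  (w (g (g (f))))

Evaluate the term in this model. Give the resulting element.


  f = 0
  (g (f)) = g(0,) = 0
  (g (g (f))) = g(0,) = 0
  (w (g (g (f)))) = w(0,) = 3

value = 3


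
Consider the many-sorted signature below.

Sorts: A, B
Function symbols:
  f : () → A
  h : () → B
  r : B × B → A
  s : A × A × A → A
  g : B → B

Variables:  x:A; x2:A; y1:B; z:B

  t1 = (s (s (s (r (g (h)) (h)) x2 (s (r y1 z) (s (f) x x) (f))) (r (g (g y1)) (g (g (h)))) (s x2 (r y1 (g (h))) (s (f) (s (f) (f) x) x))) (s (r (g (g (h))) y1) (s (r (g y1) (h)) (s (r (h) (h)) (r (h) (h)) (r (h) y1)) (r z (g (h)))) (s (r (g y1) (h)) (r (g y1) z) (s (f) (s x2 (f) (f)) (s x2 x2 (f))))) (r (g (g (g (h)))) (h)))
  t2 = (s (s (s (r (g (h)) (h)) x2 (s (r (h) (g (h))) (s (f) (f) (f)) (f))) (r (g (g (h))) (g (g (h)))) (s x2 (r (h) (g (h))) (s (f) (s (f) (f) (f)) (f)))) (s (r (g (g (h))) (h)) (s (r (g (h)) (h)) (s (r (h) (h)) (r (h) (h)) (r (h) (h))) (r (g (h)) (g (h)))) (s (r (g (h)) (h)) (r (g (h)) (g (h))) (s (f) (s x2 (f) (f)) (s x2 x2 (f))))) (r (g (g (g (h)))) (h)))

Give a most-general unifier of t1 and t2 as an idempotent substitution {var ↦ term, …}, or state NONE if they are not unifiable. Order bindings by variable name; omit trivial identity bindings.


{x ↦ (f), y1 ↦ (h), z ↦ (g (h))}


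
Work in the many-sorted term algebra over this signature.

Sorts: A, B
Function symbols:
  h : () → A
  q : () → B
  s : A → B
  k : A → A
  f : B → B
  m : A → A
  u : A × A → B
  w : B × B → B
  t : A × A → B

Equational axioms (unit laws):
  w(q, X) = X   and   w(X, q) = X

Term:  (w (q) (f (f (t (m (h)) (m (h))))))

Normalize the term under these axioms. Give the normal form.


normal form = (f (f (t (m (h)) (m (h)))))

1. (w (q) (f (f (t (m (h)) (m (h))))))  →  (f (f (t (m (h)) (m (h)))))


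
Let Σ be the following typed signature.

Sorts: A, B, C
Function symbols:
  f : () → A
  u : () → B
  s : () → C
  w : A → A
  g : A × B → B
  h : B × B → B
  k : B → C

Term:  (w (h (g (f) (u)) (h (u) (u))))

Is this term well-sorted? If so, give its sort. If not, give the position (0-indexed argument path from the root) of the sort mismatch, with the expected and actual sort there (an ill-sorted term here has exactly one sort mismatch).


ill-sorted at position [0]: expected A, got B

      (f) : A
      (u) : B
    (g (f) (u)) : B
      (u) : B
      (u) : B
    (h (u) (u)) : B
  (h (g (f) (u)) (h (u) (u))) : B
(w (h (g (f) (u)) (h (u) (u)))) : ✗ arg 0 at [0] has sort B, expected A


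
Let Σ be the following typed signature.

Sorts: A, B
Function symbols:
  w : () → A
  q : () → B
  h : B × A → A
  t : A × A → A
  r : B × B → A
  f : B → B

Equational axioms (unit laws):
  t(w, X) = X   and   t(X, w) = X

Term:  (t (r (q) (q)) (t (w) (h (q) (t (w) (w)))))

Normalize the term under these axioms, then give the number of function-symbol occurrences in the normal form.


1. (t (r (q) (q)) (t (w) (h (q) (t (w) (w)))))  →  (t (r (q) (q)) (h (q) (t (w) (w))))
2. (t (r (q) (q)) (h (q) (t (w) (w))))  →  (t (r (q) (q)) (h (q) (w)))
normal form: (t (r (q) (q)) (h (q) (w)))

size = 7


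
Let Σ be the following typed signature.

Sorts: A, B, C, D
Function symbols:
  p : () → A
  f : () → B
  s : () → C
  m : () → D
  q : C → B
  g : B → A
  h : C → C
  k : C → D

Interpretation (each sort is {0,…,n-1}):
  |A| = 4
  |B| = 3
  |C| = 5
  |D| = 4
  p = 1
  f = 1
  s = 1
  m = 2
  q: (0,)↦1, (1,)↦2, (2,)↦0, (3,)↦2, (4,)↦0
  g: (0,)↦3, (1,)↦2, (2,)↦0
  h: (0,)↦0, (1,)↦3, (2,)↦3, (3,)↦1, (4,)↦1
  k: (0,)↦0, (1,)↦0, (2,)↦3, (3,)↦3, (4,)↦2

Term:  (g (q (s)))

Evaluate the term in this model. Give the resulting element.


value = 0

  s = 1
  (q (s)) = q(1,) = 2
  (g (q (s))) = g(2,) = 0


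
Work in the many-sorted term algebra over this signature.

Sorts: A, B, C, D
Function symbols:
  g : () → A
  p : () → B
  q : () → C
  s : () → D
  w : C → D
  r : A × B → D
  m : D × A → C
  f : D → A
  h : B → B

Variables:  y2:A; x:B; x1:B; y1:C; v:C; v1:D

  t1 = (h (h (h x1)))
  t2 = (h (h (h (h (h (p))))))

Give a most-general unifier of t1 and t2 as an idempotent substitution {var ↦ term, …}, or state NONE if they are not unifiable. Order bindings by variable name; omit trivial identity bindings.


{x1 ↦ (h (h (p)))}


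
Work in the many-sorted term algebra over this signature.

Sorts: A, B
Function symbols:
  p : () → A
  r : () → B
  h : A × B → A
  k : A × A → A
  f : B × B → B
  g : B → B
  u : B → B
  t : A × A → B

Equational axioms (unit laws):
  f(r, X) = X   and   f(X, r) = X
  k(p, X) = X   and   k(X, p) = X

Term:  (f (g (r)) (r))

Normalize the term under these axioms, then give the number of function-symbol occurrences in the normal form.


size = 2

1. (f (g (r)) (r))  →  (g (r))
normal form: (g (r))


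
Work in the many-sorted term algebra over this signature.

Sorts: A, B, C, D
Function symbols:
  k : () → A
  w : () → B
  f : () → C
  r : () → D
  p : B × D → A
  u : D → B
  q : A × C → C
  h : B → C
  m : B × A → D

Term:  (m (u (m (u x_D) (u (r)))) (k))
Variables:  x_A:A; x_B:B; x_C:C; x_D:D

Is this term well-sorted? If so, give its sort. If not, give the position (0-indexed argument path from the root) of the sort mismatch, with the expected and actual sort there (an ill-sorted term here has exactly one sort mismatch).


        x_D : D
      (u x_D) : B
        (r) : D
      (u (r)) : B
    (m (u x_D) (u (r))) : ✗ arg 1 at [0, 0, 1] has sort B, expected A
  (k) : A

ill-sorted at position [0, 0, 1]: expected A, got B


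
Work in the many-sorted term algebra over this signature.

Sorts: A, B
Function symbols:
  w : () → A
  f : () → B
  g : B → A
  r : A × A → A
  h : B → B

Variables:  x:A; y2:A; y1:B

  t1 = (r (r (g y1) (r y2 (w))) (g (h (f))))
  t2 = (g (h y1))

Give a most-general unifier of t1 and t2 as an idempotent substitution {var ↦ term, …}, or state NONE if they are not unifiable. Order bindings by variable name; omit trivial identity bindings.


head clash or occurs-check failure — not unifiable

NONE (not unifiable)


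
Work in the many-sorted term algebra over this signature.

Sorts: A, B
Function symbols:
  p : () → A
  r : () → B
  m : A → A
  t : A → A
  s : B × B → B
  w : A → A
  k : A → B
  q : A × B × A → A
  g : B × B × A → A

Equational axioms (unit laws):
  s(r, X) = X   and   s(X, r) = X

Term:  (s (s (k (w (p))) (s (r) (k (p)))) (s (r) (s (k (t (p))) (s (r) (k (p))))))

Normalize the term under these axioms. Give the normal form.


normal form = (s (s (k (w (p))) (k (p))) (s (k (t (p))) (k (p))))

1. (s (s (k (w (p))) (s (r) (k (p)))) (s (r) (s (k (t (p))) (s (r) (k (p))))))  →  (s (s (k (w (p))) (k (p))) (s (r) (s (k (t (p))) (s (r) (k (p))))))
2. (s (s (k (w (p))) (k (p))) (s (r) (s (k (t (p))) (s (r) (k (p))))))  →  (s (s (k (w (p))) (k (p))) (s (k (t (p))) (s (r) (k (p)))))
3. (s (s (k (w (p))) (k (p))) (s (k (t (p))) (s (r) (k (p)))))  →  (s (s (k (w (p))) (k (p))) (s (k (t (p))) (k (p))))


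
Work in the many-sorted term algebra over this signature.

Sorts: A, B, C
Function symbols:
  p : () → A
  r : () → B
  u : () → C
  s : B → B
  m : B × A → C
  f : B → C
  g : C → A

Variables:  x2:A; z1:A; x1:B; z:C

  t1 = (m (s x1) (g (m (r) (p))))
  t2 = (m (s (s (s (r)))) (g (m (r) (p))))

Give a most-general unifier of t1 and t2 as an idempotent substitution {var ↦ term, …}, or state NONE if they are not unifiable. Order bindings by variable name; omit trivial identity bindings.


{x1 ↦ (s (s (r)))}


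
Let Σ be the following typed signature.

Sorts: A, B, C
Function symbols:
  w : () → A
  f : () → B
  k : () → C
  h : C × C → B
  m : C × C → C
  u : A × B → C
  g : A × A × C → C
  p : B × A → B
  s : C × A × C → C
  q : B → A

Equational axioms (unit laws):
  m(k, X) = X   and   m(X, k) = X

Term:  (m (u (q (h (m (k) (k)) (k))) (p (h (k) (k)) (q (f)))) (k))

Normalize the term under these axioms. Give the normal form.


1. (m (u (q (h (m (k) (k)) (k))) (p (h (k) (k)) (q (f)))) (k))  →  (u (q (h (m (k) (k)) (k))) (p (h (k) (k)) (q (f))))
2. (u (q (h (m (k) (k)) (k))) (p (h (k) (k)) (q (f))))  →  (u (q (h (k) (k))) (p (h (k) (k)) (q (f))))

normal form = (u (q (h (k) (k))) (p (h (k) (k)) (q (f))))


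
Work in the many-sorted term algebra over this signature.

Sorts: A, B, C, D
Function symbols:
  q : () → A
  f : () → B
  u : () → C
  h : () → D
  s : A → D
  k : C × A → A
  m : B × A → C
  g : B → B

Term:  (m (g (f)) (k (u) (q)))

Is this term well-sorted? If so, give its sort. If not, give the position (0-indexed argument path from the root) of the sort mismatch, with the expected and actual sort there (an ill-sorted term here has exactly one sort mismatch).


    (f) : B
  (g (f)) : B
    (u) : C
    (q) : A
  (k (u) (q)) : A
(m (g (f)) (k (u) (q))) : C

well-sorted; sort = C


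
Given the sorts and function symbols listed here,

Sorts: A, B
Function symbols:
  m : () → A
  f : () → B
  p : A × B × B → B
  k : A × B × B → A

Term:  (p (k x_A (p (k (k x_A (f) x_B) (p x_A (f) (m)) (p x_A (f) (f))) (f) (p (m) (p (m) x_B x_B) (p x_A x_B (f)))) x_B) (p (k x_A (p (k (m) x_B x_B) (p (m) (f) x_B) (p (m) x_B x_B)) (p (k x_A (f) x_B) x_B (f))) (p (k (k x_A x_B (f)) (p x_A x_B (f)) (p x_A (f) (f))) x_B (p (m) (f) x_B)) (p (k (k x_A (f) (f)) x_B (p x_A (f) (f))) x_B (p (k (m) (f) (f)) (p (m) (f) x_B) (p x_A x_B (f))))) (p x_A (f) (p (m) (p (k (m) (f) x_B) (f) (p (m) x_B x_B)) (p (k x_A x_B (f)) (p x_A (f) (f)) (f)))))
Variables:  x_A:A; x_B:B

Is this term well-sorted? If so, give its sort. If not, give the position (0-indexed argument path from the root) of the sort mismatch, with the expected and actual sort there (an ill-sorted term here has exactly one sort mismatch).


    x_A : A
          x_A : A
          (f) : B
          x_B : B
        (k x_A (f) x_B) : A
          x_A : A
          (f) : B
          (m) : A
        (p x_A (f) (m)) : ✗ arg 2 at [0, 1, 0, 1, 2] has sort A, expected B
          x_A : A
          (f) : B
          (f) : B
        (p x_A (f) (f)) : B
      (f) : B
        (m) : A
          (m) : A
          x_B : B
          x_B : B
        (p (m) x_B x_B) : B
          x_A : A
          x_B : B
          (f) : B
        (p x_A x_B (f)) : B
      (p (m) (p (m) x_B x_B) (p x_A x_B (f))) : B
    x_B : B
      x_A : A
          (m) : A
          x_B : B
          x_B : B
        (k (m) x_B x_B) : A
          (m) : A
          (f) : B
          x_B : B
        (p (m) (f) x_B) : B
          (m) : A
          x_B : B
          x_B : B
        (p (m) x_B x_B) : B
      (p (k (m) x_B x_B) (p (m) (f) x_B) (p (m) x_B x_B)) : B
          x_A : A
          (f) : B
          x_B : B
        (k x_A (f) x_B) : A
        x_B : B
        (f) : B
      (p (k x_A (f) x_B) x_B (f)) : B
    (k x_A (p (k (m) x_B x_B) (p (m) (f) x_B) (p (m) x_B x_B)) (p (k x_A (f) x_B) x_B (f))) : A
          x_A : A
          x_B : B
          (f) : B
        (k x_A x_B (f)) : A
          x_A : A
          x_B : B
          (f) : B
        (p x_A x_B (f)) : B
          x_A : A
          (f) : B
          (f) : B
        (p x_A (f) (f)) : B
      (k (k x_A x_B (f)) (p x_A x_B (f)) (p x_A (f) (f))) : A
      x_B : B
        (m) : A
        (f) : B
        x_B : B
      (p (m) (f) x_B) : B
    (p (k (k x_A x_B (f)) (p x_A x_B (f)) (p x_A (f) (f))) x_B (p (m) (f) x_B)) : B
          x_A : A
          (f) : B
          (f) : B
        (k x_A (f) (f)) : A
        x_B : B
          x_A : A
          (f) : B
          (f) : B
        (p x_A (f) (f)) : B
      (k (k x_A (f) (f)) x_B (p x_A (f) (f))) : A
      x_B : B
          (m) : A
          (f) : B
          (f) : B
        (k (m) (f) (f)) : A
          (m) : A
          (f) : B
          x_B : B
        (p (m) (f) x_B) : B
          x_A : A
          x_B : B
          (f) : B
        (p x_A x_B (f)) : B
      (p (k (m) (f) (f)) (p (m) (f) x_B) (p x_A x_B (f))) : B
    (p (k (k x_A (f) (f)) x_B (p x_A (f) (f))) x_B (p (k (m) (f) (f)) (p (m) (f) x_B) (p x_A x_B (f)))) : B
  (p (k x_A (p (k (m) x_B x_B) (p (m) (f) x_B) (p (m) x_B x_B)) (p (k x_A (f) x_B) x_B (f))) (p (k (k x_A x_B (f)) (p x_A x_B (f)) (p x_A (f) (f))) x_B (p (m) (f) x_B)) (p (k (k x_A (f) (f)) x_B (p x_A (f) (f))) x_B (p (k (m) (f) (f)) (p (m) (f) x_B) (p x_A x_B (f))))) : B
    x_A : A
    (f) : B
      (m) : A
          (m) : A
          (f) : B
          x_B : B
        (k (m) (f) x_B) : A
        (f) : B
          (m) : A
          x_B : B
          x_B : B
        (p (m) x_B x_B) : B
      (p (k (m) (f) x_B) (f) (p (m) x_B x_B)) : B
          x_A : A
          x_B : B
          (f) : B
        (k x_A x_B (f)) : A
          x_A : A
          (f) : B
          (f) : B
        (p x_A (f) (f)) : B
        (f) : B
      (p (k x_A x_B (f)) (p x_A (f) (f)) (f)) : B
    (p (m) (p (k (m) (f) x_B) (f) (p (m) x_B x_B)) (p (k x_A x_B (f)) (p x_A (f) (f)) (f))) : B
  (p x_A (f) (p (m) (p (k (m) (f) x_B) (f) (p (m) x_B x_B)) (p (k x_A x_B (f)) (p x_A (f) (f)) (f)))) : B

ill-sorted at position [0, 1, 0, 1, 2]: expected B, got A


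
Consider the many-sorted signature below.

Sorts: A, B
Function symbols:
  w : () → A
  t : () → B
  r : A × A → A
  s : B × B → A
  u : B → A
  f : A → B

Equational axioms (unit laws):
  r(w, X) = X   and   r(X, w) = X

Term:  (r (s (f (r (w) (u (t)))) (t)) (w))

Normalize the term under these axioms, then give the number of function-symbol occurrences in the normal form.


size = 5

1. (r (s (f (r (w) (u (t)))) (t)) (w))  →  (s (f (r (w) (u (t)))) (t))
2. (s (f (r (w) (u (t)))) (t))  →  (s (f (u (t))) (t))
normal form: (s (f (u (t))) (t))


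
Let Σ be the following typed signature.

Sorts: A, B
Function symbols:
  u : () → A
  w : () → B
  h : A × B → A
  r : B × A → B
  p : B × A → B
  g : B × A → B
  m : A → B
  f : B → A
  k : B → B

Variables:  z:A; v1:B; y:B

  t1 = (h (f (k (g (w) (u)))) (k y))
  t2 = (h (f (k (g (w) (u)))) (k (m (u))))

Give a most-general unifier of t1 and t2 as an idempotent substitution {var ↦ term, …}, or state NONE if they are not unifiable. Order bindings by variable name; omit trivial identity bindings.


{y ↦ (m (u))}


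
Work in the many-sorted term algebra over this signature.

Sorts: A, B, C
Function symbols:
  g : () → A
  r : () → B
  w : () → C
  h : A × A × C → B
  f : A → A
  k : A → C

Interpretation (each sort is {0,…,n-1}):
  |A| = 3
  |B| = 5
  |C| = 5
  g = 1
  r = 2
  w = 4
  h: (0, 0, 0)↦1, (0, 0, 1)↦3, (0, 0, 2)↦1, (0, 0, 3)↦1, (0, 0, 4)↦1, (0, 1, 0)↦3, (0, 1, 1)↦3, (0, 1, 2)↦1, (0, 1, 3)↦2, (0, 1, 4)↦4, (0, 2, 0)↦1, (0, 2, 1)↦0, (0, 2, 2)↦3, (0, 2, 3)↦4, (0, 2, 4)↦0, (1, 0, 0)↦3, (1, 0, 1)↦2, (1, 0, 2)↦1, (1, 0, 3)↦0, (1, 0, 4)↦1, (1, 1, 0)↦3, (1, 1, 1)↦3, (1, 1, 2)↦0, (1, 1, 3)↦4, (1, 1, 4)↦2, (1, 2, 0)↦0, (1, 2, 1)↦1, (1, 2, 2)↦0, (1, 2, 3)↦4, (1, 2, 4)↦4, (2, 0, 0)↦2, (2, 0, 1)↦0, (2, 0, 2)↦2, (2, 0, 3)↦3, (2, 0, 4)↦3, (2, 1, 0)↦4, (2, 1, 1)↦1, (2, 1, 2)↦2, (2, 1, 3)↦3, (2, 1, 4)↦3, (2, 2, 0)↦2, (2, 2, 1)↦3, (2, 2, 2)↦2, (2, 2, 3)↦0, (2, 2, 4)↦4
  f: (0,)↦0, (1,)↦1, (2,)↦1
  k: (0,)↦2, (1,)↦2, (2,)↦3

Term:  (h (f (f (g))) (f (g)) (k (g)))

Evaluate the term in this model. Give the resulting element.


value = 0

  g = 1
  (f (g)) = f(1,) = 1
  (f (f (g))) = f(1,) = 1
  g = 1
  (f (g)) = f(1,) = 1
  g = 1
  (k (g)) = k(1,) = 2
  (h (f (f (g))) (f (g)) (k (g))) = h(1, 1, 2) = 0


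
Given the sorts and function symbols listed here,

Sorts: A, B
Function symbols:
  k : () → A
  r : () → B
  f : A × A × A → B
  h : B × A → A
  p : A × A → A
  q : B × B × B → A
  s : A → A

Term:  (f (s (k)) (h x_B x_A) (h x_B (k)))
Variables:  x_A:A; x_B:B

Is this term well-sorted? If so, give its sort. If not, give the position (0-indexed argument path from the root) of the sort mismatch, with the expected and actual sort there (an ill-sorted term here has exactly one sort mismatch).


well-sorted; sort = B

    (k) : A
  (s (k)) : A
    x_B : B
    x_A : A
  (h x_B x_A) : A
    x_B : B
    (k) : A
  (h x_B (k)) : A
(f (s (k)) (h x_B x_A) (h x_B (k))) : B


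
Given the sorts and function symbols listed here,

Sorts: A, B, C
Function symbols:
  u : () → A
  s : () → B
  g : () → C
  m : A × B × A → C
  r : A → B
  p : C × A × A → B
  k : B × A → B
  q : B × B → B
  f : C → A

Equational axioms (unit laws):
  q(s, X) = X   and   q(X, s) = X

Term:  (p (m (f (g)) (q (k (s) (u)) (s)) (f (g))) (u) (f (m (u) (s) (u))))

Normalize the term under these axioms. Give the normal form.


1. (p (m (f (g)) (q (k (s) (u)) (s)) (f (g))) (u) (f (m (u) (s) (u))))  →  (p (m (f (g)) (k (s) (u)) (f (g))) (u) (f (m (u) (s) (u))))

normal form = (p (m (f (g)) (k (s) (u)) (f (g))) (u) (f (m (u) (s) (u))))


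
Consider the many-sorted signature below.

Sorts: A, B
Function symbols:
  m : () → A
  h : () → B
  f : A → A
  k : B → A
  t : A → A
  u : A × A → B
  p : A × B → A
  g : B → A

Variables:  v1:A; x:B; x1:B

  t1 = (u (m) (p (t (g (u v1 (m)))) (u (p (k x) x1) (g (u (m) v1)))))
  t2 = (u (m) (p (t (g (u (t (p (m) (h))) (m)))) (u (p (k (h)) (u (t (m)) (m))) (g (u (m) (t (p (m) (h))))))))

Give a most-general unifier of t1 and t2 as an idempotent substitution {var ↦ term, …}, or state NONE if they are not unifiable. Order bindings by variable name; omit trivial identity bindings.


{v1 ↦ (t (p (m) (h))), x ↦ (h), x1 ↦ (u (t (m)) (m))}


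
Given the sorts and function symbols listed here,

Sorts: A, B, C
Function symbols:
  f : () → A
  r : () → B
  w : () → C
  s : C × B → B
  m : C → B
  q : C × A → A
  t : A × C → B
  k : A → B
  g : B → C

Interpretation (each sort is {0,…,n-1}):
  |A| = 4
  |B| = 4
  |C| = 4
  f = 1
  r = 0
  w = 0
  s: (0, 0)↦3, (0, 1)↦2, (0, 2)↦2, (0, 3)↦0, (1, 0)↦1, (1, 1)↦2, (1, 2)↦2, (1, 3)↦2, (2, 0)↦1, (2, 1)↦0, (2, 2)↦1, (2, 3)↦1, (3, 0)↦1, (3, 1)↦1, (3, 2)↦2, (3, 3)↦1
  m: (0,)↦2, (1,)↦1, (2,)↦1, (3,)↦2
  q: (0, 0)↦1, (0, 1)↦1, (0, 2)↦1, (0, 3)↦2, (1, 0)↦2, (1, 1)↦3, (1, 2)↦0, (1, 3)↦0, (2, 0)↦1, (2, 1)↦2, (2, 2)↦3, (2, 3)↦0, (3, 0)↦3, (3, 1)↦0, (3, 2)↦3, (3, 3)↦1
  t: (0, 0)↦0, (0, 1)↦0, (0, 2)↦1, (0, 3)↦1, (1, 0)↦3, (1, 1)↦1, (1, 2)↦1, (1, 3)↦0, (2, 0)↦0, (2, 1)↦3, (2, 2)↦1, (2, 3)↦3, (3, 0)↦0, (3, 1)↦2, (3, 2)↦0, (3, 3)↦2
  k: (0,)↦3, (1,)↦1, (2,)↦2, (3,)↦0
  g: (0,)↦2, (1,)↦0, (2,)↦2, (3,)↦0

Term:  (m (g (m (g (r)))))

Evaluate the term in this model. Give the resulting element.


value = 2

  r = 0
  (g (r)) = g(0,) = 2
  (m (g (r))) = m(2,) = 1
  (g (m (g (r)))) = g(1,) = 0
  (m (g (m (g (r))))) = m(0,) = 2


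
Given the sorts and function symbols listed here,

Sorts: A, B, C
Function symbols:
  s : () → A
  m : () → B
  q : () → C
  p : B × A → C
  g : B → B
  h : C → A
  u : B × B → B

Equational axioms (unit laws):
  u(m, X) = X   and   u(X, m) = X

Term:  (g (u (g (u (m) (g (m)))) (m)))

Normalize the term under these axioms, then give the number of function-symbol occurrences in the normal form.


1. (g (u (g (u (m) (g (m)))) (m)))  →  (g (g (u (m) (g (m)))))
2. (g (g (u (m) (g (m)))))  →  (g (g (g (m))))
normal form: (g (g (g (m))))

size = 4


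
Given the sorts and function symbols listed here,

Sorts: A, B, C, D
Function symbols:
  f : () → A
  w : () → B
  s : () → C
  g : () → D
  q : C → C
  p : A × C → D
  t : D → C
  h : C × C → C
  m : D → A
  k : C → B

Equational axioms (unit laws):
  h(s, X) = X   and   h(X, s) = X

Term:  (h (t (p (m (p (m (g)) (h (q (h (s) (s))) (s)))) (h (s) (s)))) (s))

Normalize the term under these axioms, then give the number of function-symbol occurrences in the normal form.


size = 9

1. (h (t (p (m (p (m (g)) (h (q (h (s) (s))) (s)))) (h (s) (s)))) (s))  →  (t (p (m (p (m (g)) (h (q (h (s) (s))) (s)))) (h (s) (s))))
2. (t (p (m (p (m (g)) (h (q (h (s) (s))) (s)))) (h (s) (s))))  →  (t (p (m (p (m (g)) (q (h (s) (s))))) (h (s) (s))))
3. (t (p (m (p (m (g)) (q (h (s) (s))))) (h (s) (s))))  →  (t (p (m (p (m (g)) (q (s)))) (h (s) (s))))
4. (t (p (m (p (m (g)) (q (s)))) (h (s) (s))))  →  (t (p (m (p (m (g)) (q (s)))) (s)))
normal form: (t (p (m (p (m (g)) (q (s)))) (s)))


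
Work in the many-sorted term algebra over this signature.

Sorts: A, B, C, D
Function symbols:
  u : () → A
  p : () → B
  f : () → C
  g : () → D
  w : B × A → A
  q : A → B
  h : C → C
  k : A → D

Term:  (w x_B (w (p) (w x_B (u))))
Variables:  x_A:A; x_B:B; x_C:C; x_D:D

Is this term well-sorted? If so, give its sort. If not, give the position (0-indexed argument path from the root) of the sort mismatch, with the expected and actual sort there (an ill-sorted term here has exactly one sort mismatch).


  x_B : B
    (p) : B
      x_B : B
      (u) : A
    (w x_B (u)) : A
  (w (p) (w x_B (u))) : A
(w x_B (w (p) (w x_B (u)))) : A

well-sorted; sort = A


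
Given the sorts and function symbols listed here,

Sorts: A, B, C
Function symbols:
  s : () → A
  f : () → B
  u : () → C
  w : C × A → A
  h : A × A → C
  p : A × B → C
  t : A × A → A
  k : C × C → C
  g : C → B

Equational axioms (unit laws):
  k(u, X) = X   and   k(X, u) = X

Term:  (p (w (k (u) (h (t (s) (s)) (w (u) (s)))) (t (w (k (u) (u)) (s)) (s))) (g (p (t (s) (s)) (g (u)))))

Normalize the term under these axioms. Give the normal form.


1. (p (w (k (u) (h (t (s) (s)) (w (u) (s)))) (t (w (k (u) (u)) (s)) (s))) (g (p (t (s) (s)) (g (u)))))  →  (p (w (h (t (s) (s)) (w (u) (s))) (t (w (k (u) (u)) (s)) (s))) (g (p (t (s) (s)) (g (u)))))
2. (p (w (h (t (s) (s)) (w (u) (s))) (t (w (k (u) (u)) (s)) (s))) (g (p (t (s) (s)) (g (u)))))  →  (p (w (h (t (s) (s)) (w (u) (s))) (t (w (u) (s)) (s))) (g (p (t (s) (s)) (g (u)))))

normal form = (p (w (h (t (s) (s)) (w (u) (s))) (t (w (u) (s)) (s))) (g (p (t (s) (s)) (g (u)))))


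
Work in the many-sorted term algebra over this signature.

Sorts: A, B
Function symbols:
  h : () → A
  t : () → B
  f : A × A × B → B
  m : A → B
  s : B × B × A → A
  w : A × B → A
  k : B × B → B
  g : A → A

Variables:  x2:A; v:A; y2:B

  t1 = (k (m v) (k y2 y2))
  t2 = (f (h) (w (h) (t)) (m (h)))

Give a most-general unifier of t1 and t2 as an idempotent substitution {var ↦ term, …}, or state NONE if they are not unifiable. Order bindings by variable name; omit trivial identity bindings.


head clash or occurs-check failure — not unifiable

NONE (not unifiable)


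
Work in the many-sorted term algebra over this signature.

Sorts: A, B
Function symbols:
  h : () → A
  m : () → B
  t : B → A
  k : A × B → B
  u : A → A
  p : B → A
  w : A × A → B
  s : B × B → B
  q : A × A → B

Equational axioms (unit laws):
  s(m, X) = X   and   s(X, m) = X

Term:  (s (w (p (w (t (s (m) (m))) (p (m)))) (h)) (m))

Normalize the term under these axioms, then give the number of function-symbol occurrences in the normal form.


size = 8

1. (s (w (p (w (t (s (m) (m))) (p (m)))) (h)) (m))  →  (w (p (w (t (s (m) (m))) (p (m)))) (h))
2. (w (p (w (t (s (m) (m))) (p (m)))) (h))  →  (w (p (w (t (m)) (p (m)))) (h))
normal form: (w (p (w (t (m)) (p (m)))) (h))


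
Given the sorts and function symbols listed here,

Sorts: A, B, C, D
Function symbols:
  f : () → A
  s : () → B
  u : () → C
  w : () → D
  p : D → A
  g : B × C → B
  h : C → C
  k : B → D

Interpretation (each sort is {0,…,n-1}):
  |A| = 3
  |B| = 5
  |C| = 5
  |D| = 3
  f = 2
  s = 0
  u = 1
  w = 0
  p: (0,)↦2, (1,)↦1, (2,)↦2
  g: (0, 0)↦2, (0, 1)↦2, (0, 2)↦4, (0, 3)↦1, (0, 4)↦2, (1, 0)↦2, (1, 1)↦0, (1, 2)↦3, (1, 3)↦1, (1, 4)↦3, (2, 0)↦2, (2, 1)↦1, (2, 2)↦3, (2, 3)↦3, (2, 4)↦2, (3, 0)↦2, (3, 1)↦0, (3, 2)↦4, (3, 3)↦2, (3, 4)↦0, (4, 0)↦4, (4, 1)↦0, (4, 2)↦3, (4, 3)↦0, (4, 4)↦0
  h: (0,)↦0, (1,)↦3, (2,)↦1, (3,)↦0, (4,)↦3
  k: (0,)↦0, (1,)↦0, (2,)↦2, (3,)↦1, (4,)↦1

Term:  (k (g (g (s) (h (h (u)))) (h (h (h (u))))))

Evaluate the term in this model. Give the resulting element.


value = 2

  s = 0
  u = 1
  (h (u)) = h(1,) = 3
  (h (h (u))) = h(3,) = 0
  (g (s) (h (h (u)))) = g(0, 0) = 2
  u = 1
  (h (u)) = h(1,) = 3
  (h (h (u))) = h(3,) = 0
  (h (h (h (u)))) = h(0,) = 0
  (g (g (s) (h (h (u)))) (h (h (h (u))))) = g(2, 0) = 2
  (k (g (g (s) (h (h (u)))) (h (h (h (u)))))) = k(2,) = 2


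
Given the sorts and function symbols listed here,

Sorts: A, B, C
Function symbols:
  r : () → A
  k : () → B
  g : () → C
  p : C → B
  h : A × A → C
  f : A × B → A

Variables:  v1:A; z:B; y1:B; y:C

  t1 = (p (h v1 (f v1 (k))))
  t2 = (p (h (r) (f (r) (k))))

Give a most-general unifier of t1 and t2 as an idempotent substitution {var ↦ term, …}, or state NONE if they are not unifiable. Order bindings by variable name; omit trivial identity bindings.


{v1 ↦ (r)}


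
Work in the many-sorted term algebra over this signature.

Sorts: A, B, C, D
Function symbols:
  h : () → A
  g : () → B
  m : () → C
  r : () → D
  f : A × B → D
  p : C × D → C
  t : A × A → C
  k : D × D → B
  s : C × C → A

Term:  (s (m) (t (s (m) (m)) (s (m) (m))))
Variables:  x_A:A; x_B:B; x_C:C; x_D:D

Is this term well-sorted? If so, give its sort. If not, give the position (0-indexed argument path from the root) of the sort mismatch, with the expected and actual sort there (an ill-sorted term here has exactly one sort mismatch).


  (m) : C
      (m) : C
      (m) : C
    (s (m) (m)) : A
      (m) : C
      (m) : C
    (s (m) (m)) : A
  (t (s (m) (m)) (s (m) (m))) : C
(s (m) (t (s (m) (m)) (s (m) (m)))) : A

well-sorted; sort = A


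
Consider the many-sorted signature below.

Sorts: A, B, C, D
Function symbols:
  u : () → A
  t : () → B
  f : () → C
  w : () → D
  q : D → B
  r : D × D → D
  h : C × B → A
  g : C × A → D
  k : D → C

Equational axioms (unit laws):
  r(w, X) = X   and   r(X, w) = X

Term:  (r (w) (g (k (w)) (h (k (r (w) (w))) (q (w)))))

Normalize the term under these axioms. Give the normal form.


1. (r (w) (g (k (w)) (h (k (r (w) (w))) (q (w)))))  →  (g (k (w)) (h (k (r (w) (w))) (q (w))))
2. (g (k (w)) (h (k (r (w) (w))) (q (w))))  →  (g (k (w)) (h (k (w)) (q (w))))

normal form = (g (k (w)) (h (k (w)) (q (w))))


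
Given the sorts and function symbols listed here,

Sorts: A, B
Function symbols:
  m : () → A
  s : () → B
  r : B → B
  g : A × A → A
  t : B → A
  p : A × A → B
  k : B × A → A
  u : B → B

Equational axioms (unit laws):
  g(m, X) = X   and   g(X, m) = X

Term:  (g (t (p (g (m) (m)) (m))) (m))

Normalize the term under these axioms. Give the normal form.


1. (g (t (p (g (m) (m)) (m))) (m))  →  (t (p (g (m) (m)) (m)))
2. (t (p (g (m) (m)) (m)))  →  (t (p (m) (m)))

normal form = (t (p (m) (m)))
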